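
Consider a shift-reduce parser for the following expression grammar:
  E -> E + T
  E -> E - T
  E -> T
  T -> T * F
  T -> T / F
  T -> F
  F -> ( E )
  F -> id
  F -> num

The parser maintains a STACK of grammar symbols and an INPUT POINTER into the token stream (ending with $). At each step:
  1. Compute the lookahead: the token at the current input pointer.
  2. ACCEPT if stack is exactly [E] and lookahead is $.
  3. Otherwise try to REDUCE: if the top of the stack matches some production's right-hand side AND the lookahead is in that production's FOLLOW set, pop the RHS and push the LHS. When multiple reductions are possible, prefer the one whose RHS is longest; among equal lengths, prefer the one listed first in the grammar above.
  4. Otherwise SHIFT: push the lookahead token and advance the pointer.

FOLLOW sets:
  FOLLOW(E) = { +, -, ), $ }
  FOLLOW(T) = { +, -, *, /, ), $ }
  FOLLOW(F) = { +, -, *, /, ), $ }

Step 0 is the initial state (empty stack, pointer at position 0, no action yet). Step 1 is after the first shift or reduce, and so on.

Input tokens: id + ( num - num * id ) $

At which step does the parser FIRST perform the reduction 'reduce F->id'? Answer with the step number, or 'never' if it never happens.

Step 1: shift id. Stack=[id] ptr=1 lookahead=+ remaining=[+ ( num - num * id ) $]
Step 2: reduce F->id. Stack=[F] ptr=1 lookahead=+ remaining=[+ ( num - num * id ) $]

Answer: 2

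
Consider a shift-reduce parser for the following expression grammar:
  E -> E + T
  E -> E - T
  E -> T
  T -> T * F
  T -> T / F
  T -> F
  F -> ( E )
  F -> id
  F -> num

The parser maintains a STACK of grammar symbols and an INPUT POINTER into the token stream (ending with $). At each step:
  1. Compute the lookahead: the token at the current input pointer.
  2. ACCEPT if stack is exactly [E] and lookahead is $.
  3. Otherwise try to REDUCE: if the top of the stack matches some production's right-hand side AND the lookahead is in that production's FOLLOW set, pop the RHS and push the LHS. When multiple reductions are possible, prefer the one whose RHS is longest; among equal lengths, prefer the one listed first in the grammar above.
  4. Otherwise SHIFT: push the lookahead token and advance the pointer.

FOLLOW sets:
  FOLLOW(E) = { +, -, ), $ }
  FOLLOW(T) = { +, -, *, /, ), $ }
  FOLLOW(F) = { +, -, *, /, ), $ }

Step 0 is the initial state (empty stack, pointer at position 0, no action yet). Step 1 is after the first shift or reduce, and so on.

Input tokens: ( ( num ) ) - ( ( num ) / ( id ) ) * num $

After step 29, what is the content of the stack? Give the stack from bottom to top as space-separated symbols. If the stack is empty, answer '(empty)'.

Answer: E - ( T / ( T

Derivation:
Step 1: shift (. Stack=[(] ptr=1 lookahead=( remaining=[( num ) ) - ( ( num ) / ( id ) ) * num $]
Step 2: shift (. Stack=[( (] ptr=2 lookahead=num remaining=[num ) ) - ( ( num ) / ( id ) ) * num $]
Step 3: shift num. Stack=[( ( num] ptr=3 lookahead=) remaining=[) ) - ( ( num ) / ( id ) ) * num $]
Step 4: reduce F->num. Stack=[( ( F] ptr=3 lookahead=) remaining=[) ) - ( ( num ) / ( id ) ) * num $]
Step 5: reduce T->F. Stack=[( ( T] ptr=3 lookahead=) remaining=[) ) - ( ( num ) / ( id ) ) * num $]
Step 6: reduce E->T. Stack=[( ( E] ptr=3 lookahead=) remaining=[) ) - ( ( num ) / ( id ) ) * num $]
Step 7: shift ). Stack=[( ( E )] ptr=4 lookahead=) remaining=[) - ( ( num ) / ( id ) ) * num $]
Step 8: reduce F->( E ). Stack=[( F] ptr=4 lookahead=) remaining=[) - ( ( num ) / ( id ) ) * num $]
Step 9: reduce T->F. Stack=[( T] ptr=4 lookahead=) remaining=[) - ( ( num ) / ( id ) ) * num $]
Step 10: reduce E->T. Stack=[( E] ptr=4 lookahead=) remaining=[) - ( ( num ) / ( id ) ) * num $]
Step 11: shift ). Stack=[( E )] ptr=5 lookahead=- remaining=[- ( ( num ) / ( id ) ) * num $]
Step 12: reduce F->( E ). Stack=[F] ptr=5 lookahead=- remaining=[- ( ( num ) / ( id ) ) * num $]
Step 13: reduce T->F. Stack=[T] ptr=5 lookahead=- remaining=[- ( ( num ) / ( id ) ) * num $]
Step 14: reduce E->T. Stack=[E] ptr=5 lookahead=- remaining=[- ( ( num ) / ( id ) ) * num $]
Step 15: shift -. Stack=[E -] ptr=6 lookahead=( remaining=[( ( num ) / ( id ) ) * num $]
Step 16: shift (. Stack=[E - (] ptr=7 lookahead=( remaining=[( num ) / ( id ) ) * num $]
Step 17: shift (. Stack=[E - ( (] ptr=8 lookahead=num remaining=[num ) / ( id ) ) * num $]
Step 18: shift num. Stack=[E - ( ( num] ptr=9 lookahead=) remaining=[) / ( id ) ) * num $]
Step 19: reduce F->num. Stack=[E - ( ( F] ptr=9 lookahead=) remaining=[) / ( id ) ) * num $]
Step 20: reduce T->F. Stack=[E - ( ( T] ptr=9 lookahead=) remaining=[) / ( id ) ) * num $]
Step 21: reduce E->T. Stack=[E - ( ( E] ptr=9 lookahead=) remaining=[) / ( id ) ) * num $]
Step 22: shift ). Stack=[E - ( ( E )] ptr=10 lookahead=/ remaining=[/ ( id ) ) * num $]
Step 23: reduce F->( E ). Stack=[E - ( F] ptr=10 lookahead=/ remaining=[/ ( id ) ) * num $]
Step 24: reduce T->F. Stack=[E - ( T] ptr=10 lookahead=/ remaining=[/ ( id ) ) * num $]
Step 25: shift /. Stack=[E - ( T /] ptr=11 lookahead=( remaining=[( id ) ) * num $]
Step 26: shift (. Stack=[E - ( T / (] ptr=12 lookahead=id remaining=[id ) ) * num $]
Step 27: shift id. Stack=[E - ( T / ( id] ptr=13 lookahead=) remaining=[) ) * num $]
Step 28: reduce F->id. Stack=[E - ( T / ( F] ptr=13 lookahead=) remaining=[) ) * num $]
Step 29: reduce T->F. Stack=[E - ( T / ( T] ptr=13 lookahead=) remaining=[) ) * num $]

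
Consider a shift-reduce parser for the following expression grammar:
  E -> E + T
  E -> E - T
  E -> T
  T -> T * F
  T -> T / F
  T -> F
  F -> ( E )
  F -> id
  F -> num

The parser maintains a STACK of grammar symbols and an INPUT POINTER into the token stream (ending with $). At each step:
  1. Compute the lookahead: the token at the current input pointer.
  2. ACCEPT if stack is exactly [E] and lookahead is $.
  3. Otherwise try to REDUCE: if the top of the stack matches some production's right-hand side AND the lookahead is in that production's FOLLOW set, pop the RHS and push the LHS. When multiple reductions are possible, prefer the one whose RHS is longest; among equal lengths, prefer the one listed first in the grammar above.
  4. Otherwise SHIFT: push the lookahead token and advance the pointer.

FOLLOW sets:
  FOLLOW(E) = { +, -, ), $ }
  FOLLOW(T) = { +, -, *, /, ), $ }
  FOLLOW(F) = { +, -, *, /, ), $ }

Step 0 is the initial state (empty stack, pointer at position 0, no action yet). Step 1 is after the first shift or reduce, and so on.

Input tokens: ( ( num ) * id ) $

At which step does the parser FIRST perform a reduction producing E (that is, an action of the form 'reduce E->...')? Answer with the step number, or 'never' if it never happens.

Answer: 6

Derivation:
Step 1: shift (. Stack=[(] ptr=1 lookahead=( remaining=[( num ) * id ) $]
Step 2: shift (. Stack=[( (] ptr=2 lookahead=num remaining=[num ) * id ) $]
Step 3: shift num. Stack=[( ( num] ptr=3 lookahead=) remaining=[) * id ) $]
Step 4: reduce F->num. Stack=[( ( F] ptr=3 lookahead=) remaining=[) * id ) $]
Step 5: reduce T->F. Stack=[( ( T] ptr=3 lookahead=) remaining=[) * id ) $]
Step 6: reduce E->T. Stack=[( ( E] ptr=3 lookahead=) remaining=[) * id ) $]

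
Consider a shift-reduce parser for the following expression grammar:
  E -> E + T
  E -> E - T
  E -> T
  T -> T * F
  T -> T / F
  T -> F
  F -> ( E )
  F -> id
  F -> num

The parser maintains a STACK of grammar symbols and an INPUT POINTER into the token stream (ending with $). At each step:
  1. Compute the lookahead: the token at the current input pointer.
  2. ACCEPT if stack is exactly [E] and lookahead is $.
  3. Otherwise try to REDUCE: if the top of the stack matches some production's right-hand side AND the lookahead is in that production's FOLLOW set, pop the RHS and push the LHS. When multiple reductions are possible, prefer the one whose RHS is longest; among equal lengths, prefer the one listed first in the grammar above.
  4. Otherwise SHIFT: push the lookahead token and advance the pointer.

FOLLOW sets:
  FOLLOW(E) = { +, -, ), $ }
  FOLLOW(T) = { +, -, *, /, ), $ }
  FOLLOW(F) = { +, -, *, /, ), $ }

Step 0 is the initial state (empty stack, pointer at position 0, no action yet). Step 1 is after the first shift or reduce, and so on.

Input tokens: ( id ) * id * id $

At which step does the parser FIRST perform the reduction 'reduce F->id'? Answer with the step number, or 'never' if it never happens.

Step 1: shift (. Stack=[(] ptr=1 lookahead=id remaining=[id ) * id * id $]
Step 2: shift id. Stack=[( id] ptr=2 lookahead=) remaining=[) * id * id $]
Step 3: reduce F->id. Stack=[( F] ptr=2 lookahead=) remaining=[) * id * id $]

Answer: 3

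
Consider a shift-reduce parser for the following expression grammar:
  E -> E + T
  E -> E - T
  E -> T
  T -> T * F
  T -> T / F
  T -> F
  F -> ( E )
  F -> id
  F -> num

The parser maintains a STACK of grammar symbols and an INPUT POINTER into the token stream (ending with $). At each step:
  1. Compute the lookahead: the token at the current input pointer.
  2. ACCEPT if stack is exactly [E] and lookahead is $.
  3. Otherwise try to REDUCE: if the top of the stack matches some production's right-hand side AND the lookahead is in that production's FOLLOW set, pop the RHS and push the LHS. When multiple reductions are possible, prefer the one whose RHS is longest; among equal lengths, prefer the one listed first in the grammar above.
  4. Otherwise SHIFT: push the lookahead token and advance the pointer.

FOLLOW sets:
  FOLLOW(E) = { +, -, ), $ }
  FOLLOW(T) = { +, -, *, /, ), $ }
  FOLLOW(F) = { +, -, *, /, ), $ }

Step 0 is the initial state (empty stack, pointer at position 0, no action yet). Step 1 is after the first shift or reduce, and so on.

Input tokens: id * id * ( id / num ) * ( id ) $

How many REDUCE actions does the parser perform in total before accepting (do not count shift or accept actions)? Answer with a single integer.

Answer: 17

Derivation:
Step 1: shift id. Stack=[id] ptr=1 lookahead=* remaining=[* id * ( id / num ) * ( id ) $]
Step 2: reduce F->id. Stack=[F] ptr=1 lookahead=* remaining=[* id * ( id / num ) * ( id ) $]
Step 3: reduce T->F. Stack=[T] ptr=1 lookahead=* remaining=[* id * ( id / num ) * ( id ) $]
Step 4: shift *. Stack=[T *] ptr=2 lookahead=id remaining=[id * ( id / num ) * ( id ) $]
Step 5: shift id. Stack=[T * id] ptr=3 lookahead=* remaining=[* ( id / num ) * ( id ) $]
Step 6: reduce F->id. Stack=[T * F] ptr=3 lookahead=* remaining=[* ( id / num ) * ( id ) $]
Step 7: reduce T->T * F. Stack=[T] ptr=3 lookahead=* remaining=[* ( id / num ) * ( id ) $]
Step 8: shift *. Stack=[T *] ptr=4 lookahead=( remaining=[( id / num ) * ( id ) $]
Step 9: shift (. Stack=[T * (] ptr=5 lookahead=id remaining=[id / num ) * ( id ) $]
Step 10: shift id. Stack=[T * ( id] ptr=6 lookahead=/ remaining=[/ num ) * ( id ) $]
Step 11: reduce F->id. Stack=[T * ( F] ptr=6 lookahead=/ remaining=[/ num ) * ( id ) $]
Step 12: reduce T->F. Stack=[T * ( T] ptr=6 lookahead=/ remaining=[/ num ) * ( id ) $]
Step 13: shift /. Stack=[T * ( T /] ptr=7 lookahead=num remaining=[num ) * ( id ) $]
Step 14: shift num. Stack=[T * ( T / num] ptr=8 lookahead=) remaining=[) * ( id ) $]
Step 15: reduce F->num. Stack=[T * ( T / F] ptr=8 lookahead=) remaining=[) * ( id ) $]
Step 16: reduce T->T / F. Stack=[T * ( T] ptr=8 lookahead=) remaining=[) * ( id ) $]
Step 17: reduce E->T. Stack=[T * ( E] ptr=8 lookahead=) remaining=[) * ( id ) $]
Step 18: shift ). Stack=[T * ( E )] ptr=9 lookahead=* remaining=[* ( id ) $]
Step 19: reduce F->( E ). Stack=[T * F] ptr=9 lookahead=* remaining=[* ( id ) $]
Step 20: reduce T->T * F. Stack=[T] ptr=9 lookahead=* remaining=[* ( id ) $]
Step 21: shift *. Stack=[T *] ptr=10 lookahead=( remaining=[( id ) $]
Step 22: shift (. Stack=[T * (] ptr=11 lookahead=id remaining=[id ) $]
Step 23: shift id. Stack=[T * ( id] ptr=12 lookahead=) remaining=[) $]
Step 24: reduce F->id. Stack=[T * ( F] ptr=12 lookahead=) remaining=[) $]
Step 25: reduce T->F. Stack=[T * ( T] ptr=12 lookahead=) remaining=[) $]
Step 26: reduce E->T. Stack=[T * ( E] ptr=12 lookahead=) remaining=[) $]
Step 27: shift ). Stack=[T * ( E )] ptr=13 lookahead=$ remaining=[$]
Step 28: reduce F->( E ). Stack=[T * F] ptr=13 lookahead=$ remaining=[$]
Step 29: reduce T->T * F. Stack=[T] ptr=13 lookahead=$ remaining=[$]
Step 30: reduce E->T. Stack=[E] ptr=13 lookahead=$ remaining=[$]
Step 31: accept. Stack=[E] ptr=13 lookahead=$ remaining=[$]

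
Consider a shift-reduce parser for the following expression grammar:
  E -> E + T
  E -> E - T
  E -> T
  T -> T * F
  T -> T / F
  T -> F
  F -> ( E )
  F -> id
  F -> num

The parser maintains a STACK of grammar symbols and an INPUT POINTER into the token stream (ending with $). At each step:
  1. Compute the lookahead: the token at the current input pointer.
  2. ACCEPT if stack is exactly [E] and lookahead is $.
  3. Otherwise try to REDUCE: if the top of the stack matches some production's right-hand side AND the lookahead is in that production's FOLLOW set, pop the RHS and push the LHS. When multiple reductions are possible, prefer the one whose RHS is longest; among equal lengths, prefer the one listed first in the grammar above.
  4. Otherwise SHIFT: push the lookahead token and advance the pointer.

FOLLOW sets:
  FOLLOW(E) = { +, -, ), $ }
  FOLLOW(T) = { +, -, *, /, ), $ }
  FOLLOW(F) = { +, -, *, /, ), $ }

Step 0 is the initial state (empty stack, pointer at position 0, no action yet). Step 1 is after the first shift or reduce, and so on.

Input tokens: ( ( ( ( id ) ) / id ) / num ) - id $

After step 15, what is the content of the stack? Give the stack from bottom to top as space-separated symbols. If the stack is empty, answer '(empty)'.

Answer: ( ( T

Derivation:
Step 1: shift (. Stack=[(] ptr=1 lookahead=( remaining=[( ( ( id ) ) / id ) / num ) - id $]
Step 2: shift (. Stack=[( (] ptr=2 lookahead=( remaining=[( ( id ) ) / id ) / num ) - id $]
Step 3: shift (. Stack=[( ( (] ptr=3 lookahead=( remaining=[( id ) ) / id ) / num ) - id $]
Step 4: shift (. Stack=[( ( ( (] ptr=4 lookahead=id remaining=[id ) ) / id ) / num ) - id $]
Step 5: shift id. Stack=[( ( ( ( id] ptr=5 lookahead=) remaining=[) ) / id ) / num ) - id $]
Step 6: reduce F->id. Stack=[( ( ( ( F] ptr=5 lookahead=) remaining=[) ) / id ) / num ) - id $]
Step 7: reduce T->F. Stack=[( ( ( ( T] ptr=5 lookahead=) remaining=[) ) / id ) / num ) - id $]
Step 8: reduce E->T. Stack=[( ( ( ( E] ptr=5 lookahead=) remaining=[) ) / id ) / num ) - id $]
Step 9: shift ). Stack=[( ( ( ( E )] ptr=6 lookahead=) remaining=[) / id ) / num ) - id $]
Step 10: reduce F->( E ). Stack=[( ( ( F] ptr=6 lookahead=) remaining=[) / id ) / num ) - id $]
Step 11: reduce T->F. Stack=[( ( ( T] ptr=6 lookahead=) remaining=[) / id ) / num ) - id $]
Step 12: reduce E->T. Stack=[( ( ( E] ptr=6 lookahead=) remaining=[) / id ) / num ) - id $]
Step 13: shift ). Stack=[( ( ( E )] ptr=7 lookahead=/ remaining=[/ id ) / num ) - id $]
Step 14: reduce F->( E ). Stack=[( ( F] ptr=7 lookahead=/ remaining=[/ id ) / num ) - id $]
Step 15: reduce T->F. Stack=[( ( T] ptr=7 lookahead=/ remaining=[/ id ) / num ) - id $]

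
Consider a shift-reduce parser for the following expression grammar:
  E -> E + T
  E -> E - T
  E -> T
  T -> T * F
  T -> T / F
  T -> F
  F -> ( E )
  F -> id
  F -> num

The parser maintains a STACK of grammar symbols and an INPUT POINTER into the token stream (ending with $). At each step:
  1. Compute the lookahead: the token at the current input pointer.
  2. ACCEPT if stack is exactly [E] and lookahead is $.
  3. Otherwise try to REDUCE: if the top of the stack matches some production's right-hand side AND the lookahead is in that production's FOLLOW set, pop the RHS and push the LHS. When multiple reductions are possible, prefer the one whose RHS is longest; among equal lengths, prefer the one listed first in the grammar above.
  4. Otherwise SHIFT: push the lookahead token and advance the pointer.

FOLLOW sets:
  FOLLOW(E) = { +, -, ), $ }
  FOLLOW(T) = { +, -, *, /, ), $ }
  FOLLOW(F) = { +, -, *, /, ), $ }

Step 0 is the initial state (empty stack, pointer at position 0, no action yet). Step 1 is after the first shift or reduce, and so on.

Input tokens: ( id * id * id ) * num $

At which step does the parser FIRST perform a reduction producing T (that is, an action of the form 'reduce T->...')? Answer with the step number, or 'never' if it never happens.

Answer: 4

Derivation:
Step 1: shift (. Stack=[(] ptr=1 lookahead=id remaining=[id * id * id ) * num $]
Step 2: shift id. Stack=[( id] ptr=2 lookahead=* remaining=[* id * id ) * num $]
Step 3: reduce F->id. Stack=[( F] ptr=2 lookahead=* remaining=[* id * id ) * num $]
Step 4: reduce T->F. Stack=[( T] ptr=2 lookahead=* remaining=[* id * id ) * num $]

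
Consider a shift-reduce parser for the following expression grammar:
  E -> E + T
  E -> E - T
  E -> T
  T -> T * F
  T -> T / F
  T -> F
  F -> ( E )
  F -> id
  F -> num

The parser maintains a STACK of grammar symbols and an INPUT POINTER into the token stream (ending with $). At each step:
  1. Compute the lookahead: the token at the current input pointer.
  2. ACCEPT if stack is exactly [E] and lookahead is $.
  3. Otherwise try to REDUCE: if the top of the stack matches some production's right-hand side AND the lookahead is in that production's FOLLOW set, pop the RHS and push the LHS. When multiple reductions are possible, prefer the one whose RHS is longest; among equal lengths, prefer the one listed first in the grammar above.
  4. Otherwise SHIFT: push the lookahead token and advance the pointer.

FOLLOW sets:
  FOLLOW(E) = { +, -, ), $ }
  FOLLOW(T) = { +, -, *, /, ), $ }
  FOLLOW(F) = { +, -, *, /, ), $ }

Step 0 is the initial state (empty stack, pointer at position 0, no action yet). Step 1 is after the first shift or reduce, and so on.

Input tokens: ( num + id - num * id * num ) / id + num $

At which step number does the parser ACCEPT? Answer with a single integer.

Step 1: shift (. Stack=[(] ptr=1 lookahead=num remaining=[num + id - num * id * num ) / id + num $]
Step 2: shift num. Stack=[( num] ptr=2 lookahead=+ remaining=[+ id - num * id * num ) / id + num $]
Step 3: reduce F->num. Stack=[( F] ptr=2 lookahead=+ remaining=[+ id - num * id * num ) / id + num $]
Step 4: reduce T->F. Stack=[( T] ptr=2 lookahead=+ remaining=[+ id - num * id * num ) / id + num $]
Step 5: reduce E->T. Stack=[( E] ptr=2 lookahead=+ remaining=[+ id - num * id * num ) / id + num $]
Step 6: shift +. Stack=[( E +] ptr=3 lookahead=id remaining=[id - num * id * num ) / id + num $]
Step 7: shift id. Stack=[( E + id] ptr=4 lookahead=- remaining=[- num * id * num ) / id + num $]
Step 8: reduce F->id. Stack=[( E + F] ptr=4 lookahead=- remaining=[- num * id * num ) / id + num $]
Step 9: reduce T->F. Stack=[( E + T] ptr=4 lookahead=- remaining=[- num * id * num ) / id + num $]
Step 10: reduce E->E + T. Stack=[( E] ptr=4 lookahead=- remaining=[- num * id * num ) / id + num $]
Step 11: shift -. Stack=[( E -] ptr=5 lookahead=num remaining=[num * id * num ) / id + num $]
Step 12: shift num. Stack=[( E - num] ptr=6 lookahead=* remaining=[* id * num ) / id + num $]
Step 13: reduce F->num. Stack=[( E - F] ptr=6 lookahead=* remaining=[* id * num ) / id + num $]
Step 14: reduce T->F. Stack=[( E - T] ptr=6 lookahead=* remaining=[* id * num ) / id + num $]
Step 15: shift *. Stack=[( E - T *] ptr=7 lookahead=id remaining=[id * num ) / id + num $]
Step 16: shift id. Stack=[( E - T * id] ptr=8 lookahead=* remaining=[* num ) / id + num $]
Step 17: reduce F->id. Stack=[( E - T * F] ptr=8 lookahead=* remaining=[* num ) / id + num $]
Step 18: reduce T->T * F. Stack=[( E - T] ptr=8 lookahead=* remaining=[* num ) / id + num $]
Step 19: shift *. Stack=[( E - T *] ptr=9 lookahead=num remaining=[num ) / id + num $]
Step 20: shift num. Stack=[( E - T * num] ptr=10 lookahead=) remaining=[) / id + num $]
Step 21: reduce F->num. Stack=[( E - T * F] ptr=10 lookahead=) remaining=[) / id + num $]
Step 22: reduce T->T * F. Stack=[( E - T] ptr=10 lookahead=) remaining=[) / id + num $]
Step 23: reduce E->E - T. Stack=[( E] ptr=10 lookahead=) remaining=[) / id + num $]
Step 24: shift ). Stack=[( E )] ptr=11 lookahead=/ remaining=[/ id + num $]
Step 25: reduce F->( E ). Stack=[F] ptr=11 lookahead=/ remaining=[/ id + num $]
Step 26: reduce T->F. Stack=[T] ptr=11 lookahead=/ remaining=[/ id + num $]
Step 27: shift /. Stack=[T /] ptr=12 lookahead=id remaining=[id + num $]
Step 28: shift id. Stack=[T / id] ptr=13 lookahead=+ remaining=[+ num $]
Step 29: reduce F->id. Stack=[T / F] ptr=13 lookahead=+ remaining=[+ num $]
Step 30: reduce T->T / F. Stack=[T] ptr=13 lookahead=+ remaining=[+ num $]
Step 31: reduce E->T. Stack=[E] ptr=13 lookahead=+ remaining=[+ num $]
Step 32: shift +. Stack=[E +] ptr=14 lookahead=num remaining=[num $]
Step 33: shift num. Stack=[E + num] ptr=15 lookahead=$ remaining=[$]
Step 34: reduce F->num. Stack=[E + F] ptr=15 lookahead=$ remaining=[$]
Step 35: reduce T->F. Stack=[E + T] ptr=15 lookahead=$ remaining=[$]
Step 36: reduce E->E + T. Stack=[E] ptr=15 lookahead=$ remaining=[$]
Step 37: accept. Stack=[E] ptr=15 lookahead=$ remaining=[$]

Answer: 37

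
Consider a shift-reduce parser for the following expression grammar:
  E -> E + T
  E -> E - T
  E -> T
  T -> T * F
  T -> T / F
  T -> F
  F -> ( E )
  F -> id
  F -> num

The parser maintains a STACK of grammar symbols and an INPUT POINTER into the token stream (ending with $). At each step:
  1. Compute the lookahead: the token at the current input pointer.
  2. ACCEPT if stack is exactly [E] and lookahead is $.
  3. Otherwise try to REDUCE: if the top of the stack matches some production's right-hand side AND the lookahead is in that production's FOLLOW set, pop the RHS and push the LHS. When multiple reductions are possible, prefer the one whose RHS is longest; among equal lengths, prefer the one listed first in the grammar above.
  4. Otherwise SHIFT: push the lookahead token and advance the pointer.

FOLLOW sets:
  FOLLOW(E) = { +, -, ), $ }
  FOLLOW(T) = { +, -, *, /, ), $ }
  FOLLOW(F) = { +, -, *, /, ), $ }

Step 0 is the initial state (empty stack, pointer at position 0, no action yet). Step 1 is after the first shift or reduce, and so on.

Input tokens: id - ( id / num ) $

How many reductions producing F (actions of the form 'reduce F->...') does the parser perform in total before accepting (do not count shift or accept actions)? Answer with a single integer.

Answer: 4

Derivation:
Step 1: shift id. Stack=[id] ptr=1 lookahead=- remaining=[- ( id / num ) $]
Step 2: reduce F->id. Stack=[F] ptr=1 lookahead=- remaining=[- ( id / num ) $]
Step 3: reduce T->F. Stack=[T] ptr=1 lookahead=- remaining=[- ( id / num ) $]
Step 4: reduce E->T. Stack=[E] ptr=1 lookahead=- remaining=[- ( id / num ) $]
Step 5: shift -. Stack=[E -] ptr=2 lookahead=( remaining=[( id / num ) $]
Step 6: shift (. Stack=[E - (] ptr=3 lookahead=id remaining=[id / num ) $]
Step 7: shift id. Stack=[E - ( id] ptr=4 lookahead=/ remaining=[/ num ) $]
Step 8: reduce F->id. Stack=[E - ( F] ptr=4 lookahead=/ remaining=[/ num ) $]
Step 9: reduce T->F. Stack=[E - ( T] ptr=4 lookahead=/ remaining=[/ num ) $]
Step 10: shift /. Stack=[E - ( T /] ptr=5 lookahead=num remaining=[num ) $]
Step 11: shift num. Stack=[E - ( T / num] ptr=6 lookahead=) remaining=[) $]
Step 12: reduce F->num. Stack=[E - ( T / F] ptr=6 lookahead=) remaining=[) $]
Step 13: reduce T->T / F. Stack=[E - ( T] ptr=6 lookahead=) remaining=[) $]
Step 14: reduce E->T. Stack=[E - ( E] ptr=6 lookahead=) remaining=[) $]
Step 15: shift ). Stack=[E - ( E )] ptr=7 lookahead=$ remaining=[$]
Step 16: reduce F->( E ). Stack=[E - F] ptr=7 lookahead=$ remaining=[$]
Step 17: reduce T->F. Stack=[E - T] ptr=7 lookahead=$ remaining=[$]
Step 18: reduce E->E - T. Stack=[E] ptr=7 lookahead=$ remaining=[$]
Step 19: accept. Stack=[E] ptr=7 lookahead=$ remaining=[$]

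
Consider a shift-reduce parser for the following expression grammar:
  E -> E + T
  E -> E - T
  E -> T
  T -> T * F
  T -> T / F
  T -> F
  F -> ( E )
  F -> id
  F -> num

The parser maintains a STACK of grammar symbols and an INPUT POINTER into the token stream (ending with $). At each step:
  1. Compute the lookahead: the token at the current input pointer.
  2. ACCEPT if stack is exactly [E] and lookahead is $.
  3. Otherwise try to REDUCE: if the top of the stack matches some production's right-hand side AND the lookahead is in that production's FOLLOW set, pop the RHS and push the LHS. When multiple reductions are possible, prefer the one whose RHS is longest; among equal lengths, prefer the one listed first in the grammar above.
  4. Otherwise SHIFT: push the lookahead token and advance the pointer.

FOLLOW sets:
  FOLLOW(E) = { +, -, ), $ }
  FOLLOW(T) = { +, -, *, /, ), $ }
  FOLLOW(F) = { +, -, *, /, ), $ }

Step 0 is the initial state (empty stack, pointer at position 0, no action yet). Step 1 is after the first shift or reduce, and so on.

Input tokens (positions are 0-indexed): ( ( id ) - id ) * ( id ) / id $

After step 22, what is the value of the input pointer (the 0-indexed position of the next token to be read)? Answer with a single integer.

Step 1: shift (. Stack=[(] ptr=1 lookahead=( remaining=[( id ) - id ) * ( id ) / id $]
Step 2: shift (. Stack=[( (] ptr=2 lookahead=id remaining=[id ) - id ) * ( id ) / id $]
Step 3: shift id. Stack=[( ( id] ptr=3 lookahead=) remaining=[) - id ) * ( id ) / id $]
Step 4: reduce F->id. Stack=[( ( F] ptr=3 lookahead=) remaining=[) - id ) * ( id ) / id $]
Step 5: reduce T->F. Stack=[( ( T] ptr=3 lookahead=) remaining=[) - id ) * ( id ) / id $]
Step 6: reduce E->T. Stack=[( ( E] ptr=3 lookahead=) remaining=[) - id ) * ( id ) / id $]
Step 7: shift ). Stack=[( ( E )] ptr=4 lookahead=- remaining=[- id ) * ( id ) / id $]
Step 8: reduce F->( E ). Stack=[( F] ptr=4 lookahead=- remaining=[- id ) * ( id ) / id $]
Step 9: reduce T->F. Stack=[( T] ptr=4 lookahead=- remaining=[- id ) * ( id ) / id $]
Step 10: reduce E->T. Stack=[( E] ptr=4 lookahead=- remaining=[- id ) * ( id ) / id $]
Step 11: shift -. Stack=[( E -] ptr=5 lookahead=id remaining=[id ) * ( id ) / id $]
Step 12: shift id. Stack=[( E - id] ptr=6 lookahead=) remaining=[) * ( id ) / id $]
Step 13: reduce F->id. Stack=[( E - F] ptr=6 lookahead=) remaining=[) * ( id ) / id $]
Step 14: reduce T->F. Stack=[( E - T] ptr=6 lookahead=) remaining=[) * ( id ) / id $]
Step 15: reduce E->E - T. Stack=[( E] ptr=6 lookahead=) remaining=[) * ( id ) / id $]
Step 16: shift ). Stack=[( E )] ptr=7 lookahead=* remaining=[* ( id ) / id $]
Step 17: reduce F->( E ). Stack=[F] ptr=7 lookahead=* remaining=[* ( id ) / id $]
Step 18: reduce T->F. Stack=[T] ptr=7 lookahead=* remaining=[* ( id ) / id $]
Step 19: shift *. Stack=[T *] ptr=8 lookahead=( remaining=[( id ) / id $]
Step 20: shift (. Stack=[T * (] ptr=9 lookahead=id remaining=[id ) / id $]
Step 21: shift id. Stack=[T * ( id] ptr=10 lookahead=) remaining=[) / id $]
Step 22: reduce F->id. Stack=[T * ( F] ptr=10 lookahead=) remaining=[) / id $]

Answer: 10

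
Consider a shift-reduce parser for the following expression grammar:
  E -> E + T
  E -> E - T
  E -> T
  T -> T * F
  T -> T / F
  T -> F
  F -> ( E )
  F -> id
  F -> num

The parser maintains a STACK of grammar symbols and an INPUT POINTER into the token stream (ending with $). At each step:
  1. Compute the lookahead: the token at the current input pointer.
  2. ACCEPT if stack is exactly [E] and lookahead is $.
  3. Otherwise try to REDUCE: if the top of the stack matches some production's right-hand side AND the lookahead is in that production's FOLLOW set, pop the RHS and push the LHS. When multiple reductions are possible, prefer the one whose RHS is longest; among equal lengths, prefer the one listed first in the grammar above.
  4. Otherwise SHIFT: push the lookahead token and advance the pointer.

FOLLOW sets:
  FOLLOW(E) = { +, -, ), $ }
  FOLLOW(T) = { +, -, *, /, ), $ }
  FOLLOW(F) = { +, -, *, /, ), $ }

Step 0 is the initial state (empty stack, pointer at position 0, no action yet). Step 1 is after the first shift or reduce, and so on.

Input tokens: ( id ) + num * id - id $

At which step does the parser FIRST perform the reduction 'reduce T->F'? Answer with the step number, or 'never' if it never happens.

Answer: 4

Derivation:
Step 1: shift (. Stack=[(] ptr=1 lookahead=id remaining=[id ) + num * id - id $]
Step 2: shift id. Stack=[( id] ptr=2 lookahead=) remaining=[) + num * id - id $]
Step 3: reduce F->id. Stack=[( F] ptr=2 lookahead=) remaining=[) + num * id - id $]
Step 4: reduce T->F. Stack=[( T] ptr=2 lookahead=) remaining=[) + num * id - id $]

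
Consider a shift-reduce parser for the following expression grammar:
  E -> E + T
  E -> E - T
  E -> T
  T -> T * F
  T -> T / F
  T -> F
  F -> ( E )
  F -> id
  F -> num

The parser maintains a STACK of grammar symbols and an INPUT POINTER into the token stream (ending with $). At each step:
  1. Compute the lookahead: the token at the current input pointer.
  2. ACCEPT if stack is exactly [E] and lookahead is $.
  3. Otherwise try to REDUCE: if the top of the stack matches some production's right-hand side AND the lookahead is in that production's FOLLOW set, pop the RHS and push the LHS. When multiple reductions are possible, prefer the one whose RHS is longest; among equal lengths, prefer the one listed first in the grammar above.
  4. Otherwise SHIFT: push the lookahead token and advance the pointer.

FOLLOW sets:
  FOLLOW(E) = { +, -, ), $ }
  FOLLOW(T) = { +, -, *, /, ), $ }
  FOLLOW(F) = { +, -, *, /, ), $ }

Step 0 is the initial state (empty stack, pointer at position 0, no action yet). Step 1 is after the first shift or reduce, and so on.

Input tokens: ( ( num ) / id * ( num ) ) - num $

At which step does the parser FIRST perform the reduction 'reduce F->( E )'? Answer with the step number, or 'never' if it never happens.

Step 1: shift (. Stack=[(] ptr=1 lookahead=( remaining=[( num ) / id * ( num ) ) - num $]
Step 2: shift (. Stack=[( (] ptr=2 lookahead=num remaining=[num ) / id * ( num ) ) - num $]
Step 3: shift num. Stack=[( ( num] ptr=3 lookahead=) remaining=[) / id * ( num ) ) - num $]
Step 4: reduce F->num. Stack=[( ( F] ptr=3 lookahead=) remaining=[) / id * ( num ) ) - num $]
Step 5: reduce T->F. Stack=[( ( T] ptr=3 lookahead=) remaining=[) / id * ( num ) ) - num $]
Step 6: reduce E->T. Stack=[( ( E] ptr=3 lookahead=) remaining=[) / id * ( num ) ) - num $]
Step 7: shift ). Stack=[( ( E )] ptr=4 lookahead=/ remaining=[/ id * ( num ) ) - num $]
Step 8: reduce F->( E ). Stack=[( F] ptr=4 lookahead=/ remaining=[/ id * ( num ) ) - num $]

Answer: 8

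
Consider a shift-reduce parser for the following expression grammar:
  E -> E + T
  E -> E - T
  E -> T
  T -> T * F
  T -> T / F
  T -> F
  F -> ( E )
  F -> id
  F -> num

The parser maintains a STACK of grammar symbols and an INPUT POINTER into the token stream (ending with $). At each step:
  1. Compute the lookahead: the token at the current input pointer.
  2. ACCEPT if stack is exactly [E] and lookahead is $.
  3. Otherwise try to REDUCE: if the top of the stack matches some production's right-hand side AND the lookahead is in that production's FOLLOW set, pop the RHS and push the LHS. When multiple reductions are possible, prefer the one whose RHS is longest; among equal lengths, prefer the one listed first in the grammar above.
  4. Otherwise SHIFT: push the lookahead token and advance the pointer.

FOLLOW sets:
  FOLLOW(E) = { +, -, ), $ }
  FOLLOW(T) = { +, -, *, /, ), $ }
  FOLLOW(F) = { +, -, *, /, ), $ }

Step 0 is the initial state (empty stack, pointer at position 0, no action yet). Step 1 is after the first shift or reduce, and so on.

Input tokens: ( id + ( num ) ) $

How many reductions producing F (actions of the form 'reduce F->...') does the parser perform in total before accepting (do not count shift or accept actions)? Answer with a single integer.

Answer: 4

Derivation:
Step 1: shift (. Stack=[(] ptr=1 lookahead=id remaining=[id + ( num ) ) $]
Step 2: shift id. Stack=[( id] ptr=2 lookahead=+ remaining=[+ ( num ) ) $]
Step 3: reduce F->id. Stack=[( F] ptr=2 lookahead=+ remaining=[+ ( num ) ) $]
Step 4: reduce T->F. Stack=[( T] ptr=2 lookahead=+ remaining=[+ ( num ) ) $]
Step 5: reduce E->T. Stack=[( E] ptr=2 lookahead=+ remaining=[+ ( num ) ) $]
Step 6: shift +. Stack=[( E +] ptr=3 lookahead=( remaining=[( num ) ) $]
Step 7: shift (. Stack=[( E + (] ptr=4 lookahead=num remaining=[num ) ) $]
Step 8: shift num. Stack=[( E + ( num] ptr=5 lookahead=) remaining=[) ) $]
Step 9: reduce F->num. Stack=[( E + ( F] ptr=5 lookahead=) remaining=[) ) $]
Step 10: reduce T->F. Stack=[( E + ( T] ptr=5 lookahead=) remaining=[) ) $]
Step 11: reduce E->T. Stack=[( E + ( E] ptr=5 lookahead=) remaining=[) ) $]
Step 12: shift ). Stack=[( E + ( E )] ptr=6 lookahead=) remaining=[) $]
Step 13: reduce F->( E ). Stack=[( E + F] ptr=6 lookahead=) remaining=[) $]
Step 14: reduce T->F. Stack=[( E + T] ptr=6 lookahead=) remaining=[) $]
Step 15: reduce E->E + T. Stack=[( E] ptr=6 lookahead=) remaining=[) $]
Step 16: shift ). Stack=[( E )] ptr=7 lookahead=$ remaining=[$]
Step 17: reduce F->( E ). Stack=[F] ptr=7 lookahead=$ remaining=[$]
Step 18: reduce T->F. Stack=[T] ptr=7 lookahead=$ remaining=[$]
Step 19: reduce E->T. Stack=[E] ptr=7 lookahead=$ remaining=[$]
Step 20: accept. Stack=[E] ptr=7 lookahead=$ remaining=[$]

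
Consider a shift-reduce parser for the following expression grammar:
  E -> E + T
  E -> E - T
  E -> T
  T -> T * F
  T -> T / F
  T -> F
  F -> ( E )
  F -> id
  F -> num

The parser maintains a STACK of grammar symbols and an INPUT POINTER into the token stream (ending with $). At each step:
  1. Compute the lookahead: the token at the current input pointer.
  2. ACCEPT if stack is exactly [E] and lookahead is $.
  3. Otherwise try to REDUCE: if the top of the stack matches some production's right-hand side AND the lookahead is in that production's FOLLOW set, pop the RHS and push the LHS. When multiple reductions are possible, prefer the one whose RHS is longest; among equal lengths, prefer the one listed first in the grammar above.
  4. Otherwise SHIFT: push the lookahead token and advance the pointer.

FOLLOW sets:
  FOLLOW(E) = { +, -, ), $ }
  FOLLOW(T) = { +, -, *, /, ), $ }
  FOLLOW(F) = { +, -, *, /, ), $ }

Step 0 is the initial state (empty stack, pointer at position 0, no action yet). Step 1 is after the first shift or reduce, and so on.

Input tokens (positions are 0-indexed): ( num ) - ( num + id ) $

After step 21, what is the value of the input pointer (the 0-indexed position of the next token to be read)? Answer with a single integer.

Step 1: shift (. Stack=[(] ptr=1 lookahead=num remaining=[num ) - ( num + id ) $]
Step 2: shift num. Stack=[( num] ptr=2 lookahead=) remaining=[) - ( num + id ) $]
Step 3: reduce F->num. Stack=[( F] ptr=2 lookahead=) remaining=[) - ( num + id ) $]
Step 4: reduce T->F. Stack=[( T] ptr=2 lookahead=) remaining=[) - ( num + id ) $]
Step 5: reduce E->T. Stack=[( E] ptr=2 lookahead=) remaining=[) - ( num + id ) $]
Step 6: shift ). Stack=[( E )] ptr=3 lookahead=- remaining=[- ( num + id ) $]
Step 7: reduce F->( E ). Stack=[F] ptr=3 lookahead=- remaining=[- ( num + id ) $]
Step 8: reduce T->F. Stack=[T] ptr=3 lookahead=- remaining=[- ( num + id ) $]
Step 9: reduce E->T. Stack=[E] ptr=3 lookahead=- remaining=[- ( num + id ) $]
Step 10: shift -. Stack=[E -] ptr=4 lookahead=( remaining=[( num + id ) $]
Step 11: shift (. Stack=[E - (] ptr=5 lookahead=num remaining=[num + id ) $]
Step 12: shift num. Stack=[E - ( num] ptr=6 lookahead=+ remaining=[+ id ) $]
Step 13: reduce F->num. Stack=[E - ( F] ptr=6 lookahead=+ remaining=[+ id ) $]
Step 14: reduce T->F. Stack=[E - ( T] ptr=6 lookahead=+ remaining=[+ id ) $]
Step 15: reduce E->T. Stack=[E - ( E] ptr=6 lookahead=+ remaining=[+ id ) $]
Step 16: shift +. Stack=[E - ( E +] ptr=7 lookahead=id remaining=[id ) $]
Step 17: shift id. Stack=[E - ( E + id] ptr=8 lookahead=) remaining=[) $]
Step 18: reduce F->id. Stack=[E - ( E + F] ptr=8 lookahead=) remaining=[) $]
Step 19: reduce T->F. Stack=[E - ( E + T] ptr=8 lookahead=) remaining=[) $]
Step 20: reduce E->E + T. Stack=[E - ( E] ptr=8 lookahead=) remaining=[) $]
Step 21: shift ). Stack=[E - ( E )] ptr=9 lookahead=$ remaining=[$]

Answer: 9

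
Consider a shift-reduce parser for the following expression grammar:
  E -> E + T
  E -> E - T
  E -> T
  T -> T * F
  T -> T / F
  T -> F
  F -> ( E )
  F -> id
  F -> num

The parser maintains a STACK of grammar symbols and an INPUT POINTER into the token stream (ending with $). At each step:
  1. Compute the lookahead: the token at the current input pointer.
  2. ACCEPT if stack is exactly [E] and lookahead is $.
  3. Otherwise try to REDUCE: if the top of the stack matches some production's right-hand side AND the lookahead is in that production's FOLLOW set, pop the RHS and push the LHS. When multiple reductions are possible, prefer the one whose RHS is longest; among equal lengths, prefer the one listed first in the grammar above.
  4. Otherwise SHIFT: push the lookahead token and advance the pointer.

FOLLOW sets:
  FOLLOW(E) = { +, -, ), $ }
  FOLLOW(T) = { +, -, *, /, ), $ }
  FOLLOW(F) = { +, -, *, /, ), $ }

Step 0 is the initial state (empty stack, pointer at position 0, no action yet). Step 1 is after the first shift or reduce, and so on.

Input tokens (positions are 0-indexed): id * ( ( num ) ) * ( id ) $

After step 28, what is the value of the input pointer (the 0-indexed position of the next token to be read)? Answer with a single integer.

Step 1: shift id. Stack=[id] ptr=1 lookahead=* remaining=[* ( ( num ) ) * ( id ) $]
Step 2: reduce F->id. Stack=[F] ptr=1 lookahead=* remaining=[* ( ( num ) ) * ( id ) $]
Step 3: reduce T->F. Stack=[T] ptr=1 lookahead=* remaining=[* ( ( num ) ) * ( id ) $]
Step 4: shift *. Stack=[T *] ptr=2 lookahead=( remaining=[( ( num ) ) * ( id ) $]
Step 5: shift (. Stack=[T * (] ptr=3 lookahead=( remaining=[( num ) ) * ( id ) $]
Step 6: shift (. Stack=[T * ( (] ptr=4 lookahead=num remaining=[num ) ) * ( id ) $]
Step 7: shift num. Stack=[T * ( ( num] ptr=5 lookahead=) remaining=[) ) * ( id ) $]
Step 8: reduce F->num. Stack=[T * ( ( F] ptr=5 lookahead=) remaining=[) ) * ( id ) $]
Step 9: reduce T->F. Stack=[T * ( ( T] ptr=5 lookahead=) remaining=[) ) * ( id ) $]
Step 10: reduce E->T. Stack=[T * ( ( E] ptr=5 lookahead=) remaining=[) ) * ( id ) $]
Step 11: shift ). Stack=[T * ( ( E )] ptr=6 lookahead=) remaining=[) * ( id ) $]
Step 12: reduce F->( E ). Stack=[T * ( F] ptr=6 lookahead=) remaining=[) * ( id ) $]
Step 13: reduce T->F. Stack=[T * ( T] ptr=6 lookahead=) remaining=[) * ( id ) $]
Step 14: reduce E->T. Stack=[T * ( E] ptr=6 lookahead=) remaining=[) * ( id ) $]
Step 15: shift ). Stack=[T * ( E )] ptr=7 lookahead=* remaining=[* ( id ) $]
Step 16: reduce F->( E ). Stack=[T * F] ptr=7 lookahead=* remaining=[* ( id ) $]
Step 17: reduce T->T * F. Stack=[T] ptr=7 lookahead=* remaining=[* ( id ) $]
Step 18: shift *. Stack=[T *] ptr=8 lookahead=( remaining=[( id ) $]
Step 19: shift (. Stack=[T * (] ptr=9 lookahead=id remaining=[id ) $]
Step 20: shift id. Stack=[T * ( id] ptr=10 lookahead=) remaining=[) $]
Step 21: reduce F->id. Stack=[T * ( F] ptr=10 lookahead=) remaining=[) $]
Step 22: reduce T->F. Stack=[T * ( T] ptr=10 lookahead=) remaining=[) $]
Step 23: reduce E->T. Stack=[T * ( E] ptr=10 lookahead=) remaining=[) $]
Step 24: shift ). Stack=[T * ( E )] ptr=11 lookahead=$ remaining=[$]
Step 25: reduce F->( E ). Stack=[T * F] ptr=11 lookahead=$ remaining=[$]
Step 26: reduce T->T * F. Stack=[T] ptr=11 lookahead=$ remaining=[$]
Step 27: reduce E->T. Stack=[E] ptr=11 lookahead=$ remaining=[$]
Step 28: accept. Stack=[E] ptr=11 lookahead=$ remaining=[$]

Answer: 11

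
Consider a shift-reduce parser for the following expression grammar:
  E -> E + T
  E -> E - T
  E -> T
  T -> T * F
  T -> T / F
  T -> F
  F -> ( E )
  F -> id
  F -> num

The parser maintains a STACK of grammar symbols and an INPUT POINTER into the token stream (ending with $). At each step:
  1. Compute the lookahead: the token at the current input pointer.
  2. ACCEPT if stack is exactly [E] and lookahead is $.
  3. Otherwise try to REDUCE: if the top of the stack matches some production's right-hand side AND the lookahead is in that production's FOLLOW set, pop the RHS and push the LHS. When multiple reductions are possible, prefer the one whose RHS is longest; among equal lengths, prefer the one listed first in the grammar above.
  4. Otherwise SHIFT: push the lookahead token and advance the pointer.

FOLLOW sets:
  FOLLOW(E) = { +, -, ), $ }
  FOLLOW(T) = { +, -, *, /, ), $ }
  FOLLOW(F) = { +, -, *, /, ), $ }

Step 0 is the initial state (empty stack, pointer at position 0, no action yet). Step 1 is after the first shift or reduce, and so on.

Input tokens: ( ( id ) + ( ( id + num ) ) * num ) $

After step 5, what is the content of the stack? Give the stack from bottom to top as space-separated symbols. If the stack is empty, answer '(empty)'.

Answer: ( ( T

Derivation:
Step 1: shift (. Stack=[(] ptr=1 lookahead=( remaining=[( id ) + ( ( id + num ) ) * num ) $]
Step 2: shift (. Stack=[( (] ptr=2 lookahead=id remaining=[id ) + ( ( id + num ) ) * num ) $]
Step 3: shift id. Stack=[( ( id] ptr=3 lookahead=) remaining=[) + ( ( id + num ) ) * num ) $]
Step 4: reduce F->id. Stack=[( ( F] ptr=3 lookahead=) remaining=[) + ( ( id + num ) ) * num ) $]
Step 5: reduce T->F. Stack=[( ( T] ptr=3 lookahead=) remaining=[) + ( ( id + num ) ) * num ) $]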